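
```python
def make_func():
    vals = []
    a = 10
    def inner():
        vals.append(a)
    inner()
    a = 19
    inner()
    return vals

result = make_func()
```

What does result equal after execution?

Step 1: a = 10. inner() appends current a to vals.
Step 2: First inner(): appends 10. Then a = 19.
Step 3: Second inner(): appends 19 (closure sees updated a). result = [10, 19]

The answer is [10, 19].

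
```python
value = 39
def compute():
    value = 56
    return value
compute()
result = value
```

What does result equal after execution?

Step 1: value = 39 globally.
Step 2: compute() creates a LOCAL value = 56 (no global keyword!).
Step 3: The global value is unchanged. result = 39

The answer is 39.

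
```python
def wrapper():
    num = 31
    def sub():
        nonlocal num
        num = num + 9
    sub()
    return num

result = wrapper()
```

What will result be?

Step 1: wrapper() sets num = 31.
Step 2: sub() uses nonlocal to modify num in wrapper's scope: num = 31 + 9 = 40.
Step 3: wrapper() returns the modified num = 40

The answer is 40.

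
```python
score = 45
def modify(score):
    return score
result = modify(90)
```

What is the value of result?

Step 1: Global score = 45.
Step 2: modify(90) takes parameter score = 90, which shadows the global.
Step 3: result = 90

The answer is 90.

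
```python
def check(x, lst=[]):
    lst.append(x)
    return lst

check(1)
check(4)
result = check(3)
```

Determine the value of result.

Step 1: Mutable default argument gotcha! The list [] is created once.
Step 2: Each call appends to the SAME list: [1], [1, 4], [1, 4, 3].
Step 3: result = [1, 4, 3]

The answer is [1, 4, 3].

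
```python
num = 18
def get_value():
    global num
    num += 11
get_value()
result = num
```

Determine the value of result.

Step 1: num = 18 globally.
Step 2: get_value() modifies global num: num += 11 = 29.
Step 3: result = 29

The answer is 29.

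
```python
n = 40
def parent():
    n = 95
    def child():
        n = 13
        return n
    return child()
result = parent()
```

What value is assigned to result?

Step 1: Three scopes define n: global (40), parent (95), child (13).
Step 2: child() has its own local n = 13, which shadows both enclosing and global.
Step 3: result = 13 (local wins in LEGB)

The answer is 13.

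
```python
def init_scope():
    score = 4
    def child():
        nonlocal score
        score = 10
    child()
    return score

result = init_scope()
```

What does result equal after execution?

Step 1: init_scope() sets score = 4.
Step 2: child() uses nonlocal to reassign score = 10.
Step 3: result = 10

The answer is 10.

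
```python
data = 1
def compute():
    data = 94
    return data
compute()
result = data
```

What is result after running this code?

Step 1: Global data = 1.
Step 2: compute() creates local data = 94 (shadow, not modification).
Step 3: After compute() returns, global data is unchanged. result = 1

The answer is 1.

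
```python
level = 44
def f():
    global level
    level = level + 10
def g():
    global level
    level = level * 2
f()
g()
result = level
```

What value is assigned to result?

Step 1: level = 44.
Step 2: f() adds 10: level = 44 + 10 = 54.
Step 3: g() doubles: level = 54 * 2 = 108.
Step 4: result = 108

The answer is 108.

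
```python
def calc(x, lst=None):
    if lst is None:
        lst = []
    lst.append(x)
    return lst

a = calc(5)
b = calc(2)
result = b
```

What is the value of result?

Step 1: None default with guard creates a NEW list each call.
Step 2: a = [5] (fresh list). b = [2] (another fresh list).
Step 3: result = [2] (this is the fix for mutable default)

The answer is [2].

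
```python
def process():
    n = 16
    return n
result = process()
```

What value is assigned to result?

Step 1: process() defines n = 16 in its local scope.
Step 2: return n finds the local variable n = 16.
Step 3: result = 16

The answer is 16.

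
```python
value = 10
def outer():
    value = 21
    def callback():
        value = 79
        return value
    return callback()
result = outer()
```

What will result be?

Step 1: Three scopes define value: global (10), outer (21), callback (79).
Step 2: callback() has its own local value = 79, which shadows both enclosing and global.
Step 3: result = 79 (local wins in LEGB)

The answer is 79.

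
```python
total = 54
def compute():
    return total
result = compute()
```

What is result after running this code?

Step 1: total = 54 is defined in the global scope.
Step 2: compute() looks up total. No local total exists, so Python checks the global scope via LEGB rule and finds total = 54.
Step 3: result = 54

The answer is 54.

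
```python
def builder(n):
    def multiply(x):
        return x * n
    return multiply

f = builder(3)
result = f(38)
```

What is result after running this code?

Step 1: builder(3) returns multiply closure with n = 3.
Step 2: f(38) computes 38 * 3 = 114.
Step 3: result = 114

The answer is 114.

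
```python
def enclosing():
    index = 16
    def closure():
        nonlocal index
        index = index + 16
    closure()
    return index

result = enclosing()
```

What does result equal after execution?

Step 1: enclosing() sets index = 16.
Step 2: closure() uses nonlocal to modify index in enclosing's scope: index = 16 + 16 = 32.
Step 3: enclosing() returns the modified index = 32

The answer is 32.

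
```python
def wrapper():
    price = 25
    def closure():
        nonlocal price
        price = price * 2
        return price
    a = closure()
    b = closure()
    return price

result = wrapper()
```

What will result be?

Step 1: price starts at 25.
Step 2: First closure(): price = 25 * 2 = 50.
Step 3: Second closure(): price = 50 * 2 = 100.
Step 4: result = 100

The answer is 100.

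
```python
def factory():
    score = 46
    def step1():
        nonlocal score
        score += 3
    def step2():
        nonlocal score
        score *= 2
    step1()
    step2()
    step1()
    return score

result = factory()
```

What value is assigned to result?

Step 1: score = 46.
Step 2: step1(): score = 46 + 3 = 49.
Step 3: step2(): score = 49 * 2 = 98.
Step 4: step1(): score = 98 + 3 = 101. result = 101

The answer is 101.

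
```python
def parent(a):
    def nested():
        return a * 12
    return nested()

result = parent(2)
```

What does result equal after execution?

Step 1: parent(2) binds parameter a = 2.
Step 2: nested() accesses a = 2 from enclosing scope.
Step 3: result = 2 * 12 = 24

The answer is 24.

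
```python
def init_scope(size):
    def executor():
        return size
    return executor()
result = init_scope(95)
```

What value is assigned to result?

Step 1: init_scope(95) binds parameter size = 95.
Step 2: executor() looks up size in enclosing scope and finds the parameter size = 95.
Step 3: result = 95

The answer is 95.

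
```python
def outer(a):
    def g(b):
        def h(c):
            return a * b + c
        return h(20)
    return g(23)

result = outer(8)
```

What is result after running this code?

Step 1: a = 8, b = 23, c = 20.
Step 2: h() computes a * b + c = 8 * 23 + 20 = 204.
Step 3: result = 204

The answer is 204.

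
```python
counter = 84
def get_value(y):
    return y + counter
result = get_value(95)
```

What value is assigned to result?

Step 1: counter = 84 is defined globally.
Step 2: get_value(95) uses parameter y = 95 and looks up counter from global scope = 84.
Step 3: result = 95 + 84 = 179

The answer is 179.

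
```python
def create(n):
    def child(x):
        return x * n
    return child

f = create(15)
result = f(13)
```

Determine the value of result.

Step 1: create(15) creates a closure capturing n = 15.
Step 2: f(13) computes 13 * 15 = 195.
Step 3: result = 195

The answer is 195.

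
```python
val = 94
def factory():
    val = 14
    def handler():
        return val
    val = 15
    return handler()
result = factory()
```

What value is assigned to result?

Step 1: factory() sets val = 14, then later val = 15.
Step 2: handler() is called after val is reassigned to 15. Closures capture variables by reference, not by value.
Step 3: result = 15

The answer is 15.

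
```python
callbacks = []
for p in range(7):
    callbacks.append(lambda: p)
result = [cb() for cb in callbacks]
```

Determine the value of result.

Step 1: All 7 lambdas share the same variable p.
Step 2: After the loop, p = 6.
Step 3: Each call returns 6. result = [6, 6, 6, 6, 6, 6, 6]

The answer is [6, 6, 6, 6, 6, 6, 6].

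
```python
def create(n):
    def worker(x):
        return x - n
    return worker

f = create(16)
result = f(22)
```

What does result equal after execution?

Step 1: create(16) creates a closure capturing n = 16.
Step 2: f(22) computes 22 - 16 = 6.
Step 3: result = 6

The answer is 6.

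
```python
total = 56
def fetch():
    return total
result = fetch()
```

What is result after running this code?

Step 1: total = 56 is defined in the global scope.
Step 2: fetch() looks up total. No local total exists, so Python checks the global scope via LEGB rule and finds total = 56.
Step 3: result = 56

The answer is 56.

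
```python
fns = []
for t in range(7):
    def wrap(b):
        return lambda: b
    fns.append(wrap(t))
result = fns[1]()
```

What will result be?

Step 1: wrap(t) creates a new scope capturing b = t at call time.
Step 2: fns[1] = wrap(1), so its lambda captures b = 1.
Step 3: result = 1 (closure factory fixes late binding)

The answer is 1.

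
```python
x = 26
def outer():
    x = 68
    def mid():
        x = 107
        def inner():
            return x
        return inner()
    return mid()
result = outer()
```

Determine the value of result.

Step 1: Three levels of shadowing: global 26, outer 68, mid 107.
Step 2: inner() finds x = 107 in enclosing mid() scope.
Step 3: result = 107

The answer is 107.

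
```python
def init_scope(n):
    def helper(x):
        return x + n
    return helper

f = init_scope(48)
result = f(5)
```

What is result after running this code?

Step 1: init_scope(48) creates a closure that captures n = 48.
Step 2: f(5) calls the closure with x = 5, returning 5 + 48 = 53.
Step 3: result = 53

The answer is 53.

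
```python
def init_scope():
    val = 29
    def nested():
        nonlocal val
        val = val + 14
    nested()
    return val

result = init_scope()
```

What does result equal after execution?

Step 1: init_scope() sets val = 29.
Step 2: nested() uses nonlocal to modify val in init_scope's scope: val = 29 + 14 = 43.
Step 3: init_scope() returns the modified val = 43

The answer is 43.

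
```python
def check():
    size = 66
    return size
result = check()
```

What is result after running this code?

Step 1: check() defines size = 66 in its local scope.
Step 2: return size finds the local variable size = 66.
Step 3: result = 66

The answer is 66.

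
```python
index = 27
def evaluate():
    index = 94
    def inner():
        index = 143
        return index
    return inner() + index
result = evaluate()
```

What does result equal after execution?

Step 1: evaluate() has local index = 94. inner() has local index = 143.
Step 2: inner() returns its local index = 143.
Step 3: evaluate() returns 143 + its own index (94) = 237

The answer is 237.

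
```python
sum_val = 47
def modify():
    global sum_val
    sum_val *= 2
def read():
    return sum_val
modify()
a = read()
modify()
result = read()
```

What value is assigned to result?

Step 1: sum_val = 47.
Step 2: First modify(): sum_val = 47 * 2 = 94.
Step 3: Second modify(): sum_val = 94 * 2 = 188.
Step 4: read() returns 188

The answer is 188.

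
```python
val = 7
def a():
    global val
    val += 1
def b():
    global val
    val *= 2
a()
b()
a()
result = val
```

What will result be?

Step 1: val = 7.
Step 2: a(): val = 7 + 1 = 8.
Step 3: b(): val = 8 * 2 = 16.
Step 4: a(): val = 16 + 1 = 17

The answer is 17.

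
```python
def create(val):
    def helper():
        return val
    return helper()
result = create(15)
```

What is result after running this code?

Step 1: create(15) binds parameter val = 15.
Step 2: helper() looks up val in enclosing scope and finds the parameter val = 15.
Step 3: result = 15

The answer is 15.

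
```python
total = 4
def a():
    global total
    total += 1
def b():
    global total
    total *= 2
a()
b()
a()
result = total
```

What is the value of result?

Step 1: total = 4.
Step 2: a(): total = 4 + 1 = 5.
Step 3: b(): total = 5 * 2 = 10.
Step 4: a(): total = 10 + 1 = 11

The answer is 11.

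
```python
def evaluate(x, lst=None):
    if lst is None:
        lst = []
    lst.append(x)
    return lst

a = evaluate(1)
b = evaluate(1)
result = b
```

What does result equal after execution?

Step 1: None default with guard creates a NEW list each call.
Step 2: a = [1] (fresh list). b = [1] (another fresh list).
Step 3: result = [1] (this is the fix for mutable default)

The answer is [1].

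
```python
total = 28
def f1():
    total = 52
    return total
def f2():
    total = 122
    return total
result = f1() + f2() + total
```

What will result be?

Step 1: Each function shadows global total with its own local.
Step 2: f1() returns 52, f2() returns 122.
Step 3: Global total = 28 is unchanged. result = 52 + 122 + 28 = 202

The answer is 202.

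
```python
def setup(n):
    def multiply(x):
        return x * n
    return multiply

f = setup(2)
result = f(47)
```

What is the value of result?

Step 1: setup(2) returns multiply closure with n = 2.
Step 2: f(47) computes 47 * 2 = 94.
Step 3: result = 94

The answer is 94.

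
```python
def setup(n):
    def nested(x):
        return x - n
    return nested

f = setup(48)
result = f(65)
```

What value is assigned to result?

Step 1: setup(48) creates a closure capturing n = 48.
Step 2: f(65) computes 65 - 48 = 17.
Step 3: result = 17

The answer is 17.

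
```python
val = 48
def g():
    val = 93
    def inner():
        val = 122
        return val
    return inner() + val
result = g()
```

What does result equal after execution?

Step 1: g() has local val = 93. inner() has local val = 122.
Step 2: inner() returns its local val = 122.
Step 3: g() returns 122 + its own val (93) = 215

The answer is 215.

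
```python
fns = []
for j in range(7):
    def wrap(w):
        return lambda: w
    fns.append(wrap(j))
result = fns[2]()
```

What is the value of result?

Step 1: wrap(j) creates a new scope capturing w = j at call time.
Step 2: fns[2] = wrap(2), so its lambda captures w = 2.
Step 3: result = 2 (closure factory fixes late binding)

The answer is 2.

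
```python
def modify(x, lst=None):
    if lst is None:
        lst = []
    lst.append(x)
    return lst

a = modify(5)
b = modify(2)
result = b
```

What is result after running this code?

Step 1: None default with guard creates a NEW list each call.
Step 2: a = [5] (fresh list). b = [2] (another fresh list).
Step 3: result = [2] (this is the fix for mutable default)

The answer is [2].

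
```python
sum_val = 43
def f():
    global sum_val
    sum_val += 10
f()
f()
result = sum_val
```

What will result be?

Step 1: sum_val = 43.
Step 2: First f(): sum_val = 43 + 10 = 53.
Step 3: Second f(): sum_val = 53 + 10 = 63. result = 63

The answer is 63.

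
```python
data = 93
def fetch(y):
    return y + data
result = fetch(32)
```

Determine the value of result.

Step 1: data = 93 is defined globally.
Step 2: fetch(32) uses parameter y = 32 and looks up data from global scope = 93.
Step 3: result = 32 + 93 = 125

The answer is 125.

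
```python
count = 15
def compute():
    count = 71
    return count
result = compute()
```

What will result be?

Step 1: Global count = 15.
Step 2: compute() creates local count = 71, shadowing the global.
Step 3: Returns local count = 71. result = 71

The answer is 71.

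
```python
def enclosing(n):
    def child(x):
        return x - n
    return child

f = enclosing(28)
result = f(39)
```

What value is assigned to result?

Step 1: enclosing(28) creates a closure capturing n = 28.
Step 2: f(39) computes 39 - 28 = 11.
Step 3: result = 11

The answer is 11.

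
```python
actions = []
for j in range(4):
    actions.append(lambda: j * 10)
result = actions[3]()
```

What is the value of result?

Step 1: All lambdas reference the same variable j (late binding).
Step 2: After the loop, j = 3. Every lambda returns j * 10.
Step 3: actions[3]() = 3 * 10 = 30

The answer is 30.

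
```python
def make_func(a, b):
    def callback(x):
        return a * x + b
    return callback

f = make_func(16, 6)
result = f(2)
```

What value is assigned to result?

Step 1: make_func(16, 6) captures a = 16, b = 6.
Step 2: f(2) computes 16 * 2 + 6 = 38.
Step 3: result = 38

The answer is 38.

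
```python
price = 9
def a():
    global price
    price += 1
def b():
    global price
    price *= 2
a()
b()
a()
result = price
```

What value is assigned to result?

Step 1: price = 9.
Step 2: a(): price = 9 + 1 = 10.
Step 3: b(): price = 10 * 2 = 20.
Step 4: a(): price = 20 + 1 = 21

The answer is 21.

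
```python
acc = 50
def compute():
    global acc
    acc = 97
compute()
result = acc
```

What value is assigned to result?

Step 1: acc = 50 globally.
Step 2: compute() declares global acc and sets it to 97.
Step 3: After compute(), global acc = 97. result = 97

The answer is 97.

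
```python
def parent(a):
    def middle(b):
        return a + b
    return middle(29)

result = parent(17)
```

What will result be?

Step 1: parent(17) passes a = 17.
Step 2: middle(29) has b = 29, reads a = 17 from enclosing.
Step 3: result = 17 + 29 = 46

The answer is 46.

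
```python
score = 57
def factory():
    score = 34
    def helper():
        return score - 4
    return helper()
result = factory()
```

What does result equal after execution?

Step 1: factory() shadows global score with score = 34.
Step 2: helper() finds score = 34 in enclosing scope, computes 34 - 4 = 30.
Step 3: result = 30

The answer is 30.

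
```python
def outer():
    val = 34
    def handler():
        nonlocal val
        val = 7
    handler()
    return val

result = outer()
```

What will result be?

Step 1: outer() sets val = 34.
Step 2: handler() uses nonlocal to reassign val = 7.
Step 3: result = 7

The answer is 7.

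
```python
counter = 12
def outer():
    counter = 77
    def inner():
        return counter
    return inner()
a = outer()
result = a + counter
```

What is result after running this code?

Step 1: outer() has local counter = 77. inner() reads from enclosing.
Step 2: outer() returns 77. Global counter = 12 unchanged.
Step 3: result = 77 + 12 = 89

The answer is 89.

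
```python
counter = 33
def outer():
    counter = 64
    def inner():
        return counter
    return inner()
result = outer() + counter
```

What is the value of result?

Step 1: Global counter = 33. outer() shadows with counter = 64.
Step 2: inner() returns enclosing counter = 64. outer() = 64.
Step 3: result = 64 + global counter (33) = 97

The answer is 97.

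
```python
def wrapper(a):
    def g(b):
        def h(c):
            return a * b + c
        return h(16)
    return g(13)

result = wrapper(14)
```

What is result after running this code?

Step 1: a = 14, b = 13, c = 16.
Step 2: h() computes a * b + c = 14 * 13 + 16 = 198.
Step 3: result = 198

The answer is 198.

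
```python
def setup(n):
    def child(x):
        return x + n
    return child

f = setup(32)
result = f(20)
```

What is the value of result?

Step 1: setup(32) creates a closure that captures n = 32.
Step 2: f(20) calls the closure with x = 20, returning 20 + 32 = 52.
Step 3: result = 52

The answer is 52.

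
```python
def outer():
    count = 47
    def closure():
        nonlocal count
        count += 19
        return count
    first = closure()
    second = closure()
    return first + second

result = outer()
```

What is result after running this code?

Step 1: count starts at 47.
Step 2: First call: count = 47 + 19 = 66, returns 66.
Step 3: Second call: count = 66 + 19 = 85, returns 85.
Step 4: result = 66 + 85 = 151

The answer is 151.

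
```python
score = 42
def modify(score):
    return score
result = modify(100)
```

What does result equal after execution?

Step 1: Global score = 42.
Step 2: modify(100) takes parameter score = 100, which shadows the global.
Step 3: result = 100

The answer is 100.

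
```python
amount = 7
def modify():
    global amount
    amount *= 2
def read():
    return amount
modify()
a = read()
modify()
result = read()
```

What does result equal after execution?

Step 1: amount = 7.
Step 2: First modify(): amount = 7 * 2 = 14.
Step 3: Second modify(): amount = 14 * 2 = 28.
Step 4: read() returns 28

The answer is 28.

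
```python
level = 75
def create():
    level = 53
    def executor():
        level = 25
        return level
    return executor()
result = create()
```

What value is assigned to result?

Step 1: Three scopes define level: global (75), create (53), executor (25).
Step 2: executor() has its own local level = 25, which shadows both enclosing and global.
Step 3: result = 25 (local wins in LEGB)

The answer is 25.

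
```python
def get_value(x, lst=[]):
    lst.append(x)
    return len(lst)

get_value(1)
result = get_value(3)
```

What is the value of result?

Step 1: Mutable default list persists between calls.
Step 2: First call: lst = [1], len = 1. Second call: lst = [1, 3], len = 2.
Step 3: result = 2

The answer is 2.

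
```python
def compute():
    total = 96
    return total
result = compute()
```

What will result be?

Step 1: compute() defines total = 96 in its local scope.
Step 2: return total finds the local variable total = 96.
Step 3: result = 96

The answer is 96.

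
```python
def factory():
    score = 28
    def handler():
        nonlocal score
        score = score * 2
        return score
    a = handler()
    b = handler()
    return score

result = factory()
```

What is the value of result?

Step 1: score starts at 28.
Step 2: First handler(): score = 28 * 2 = 56.
Step 3: Second handler(): score = 56 * 2 = 112.
Step 4: result = 112

The answer is 112.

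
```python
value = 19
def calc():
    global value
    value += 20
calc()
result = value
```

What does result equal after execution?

Step 1: value = 19 globally.
Step 2: calc() modifies global value: value += 20 = 39.
Step 3: result = 39

The answer is 39.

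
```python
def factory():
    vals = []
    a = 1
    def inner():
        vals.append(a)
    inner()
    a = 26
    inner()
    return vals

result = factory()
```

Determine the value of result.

Step 1: a = 1. inner() appends current a to vals.
Step 2: First inner(): appends 1. Then a = 26.
Step 3: Second inner(): appends 26 (closure sees updated a). result = [1, 26]

The answer is [1, 26].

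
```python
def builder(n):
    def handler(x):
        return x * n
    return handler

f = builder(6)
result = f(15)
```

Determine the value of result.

Step 1: builder(6) creates a closure capturing n = 6.
Step 2: f(15) computes 15 * 6 = 90.
Step 3: result = 90

The answer is 90.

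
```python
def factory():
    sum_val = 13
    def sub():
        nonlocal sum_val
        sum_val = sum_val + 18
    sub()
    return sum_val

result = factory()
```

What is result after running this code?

Step 1: factory() sets sum_val = 13.
Step 2: sub() uses nonlocal to modify sum_val in factory's scope: sum_val = 13 + 18 = 31.
Step 3: factory() returns the modified sum_val = 31

The answer is 31.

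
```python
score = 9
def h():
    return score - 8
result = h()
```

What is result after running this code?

Step 1: score = 9 is defined globally.
Step 2: h() looks up score from global scope = 9, then computes 9 - 8 = 1.
Step 3: result = 1

The answer is 1.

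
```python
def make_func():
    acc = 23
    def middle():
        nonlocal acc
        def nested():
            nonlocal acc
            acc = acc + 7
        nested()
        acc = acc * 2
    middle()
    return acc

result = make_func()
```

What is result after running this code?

Step 1: acc = 23.
Step 2: nested() adds 7: acc = 23 + 7 = 30.
Step 3: middle() doubles: acc = 30 * 2 = 60.
Step 4: result = 60

The answer is 60.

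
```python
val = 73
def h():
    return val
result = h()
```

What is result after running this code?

Step 1: val = 73 is defined in the global scope.
Step 2: h() looks up val. No local val exists, so Python checks the global scope via LEGB rule and finds val = 73.
Step 3: result = 73

The answer is 73.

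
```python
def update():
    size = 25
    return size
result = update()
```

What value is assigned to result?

Step 1: update() defines size = 25 in its local scope.
Step 2: return size finds the local variable size = 25.
Step 3: result = 25

The answer is 25.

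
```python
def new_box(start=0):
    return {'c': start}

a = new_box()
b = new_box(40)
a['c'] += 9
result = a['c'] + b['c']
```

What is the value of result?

Step 1: new_box() returns a new dict each call (immutable default 0).
Step 2: a = {'c': 0}, b = {'c': 40}.
Step 3: a['c'] += 9 = 9. result = 9 + 40 = 49

The answer is 49.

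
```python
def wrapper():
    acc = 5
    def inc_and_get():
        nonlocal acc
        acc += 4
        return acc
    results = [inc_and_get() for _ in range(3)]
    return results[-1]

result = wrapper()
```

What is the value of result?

Step 1: acc = 5.
Step 2: Three calls to inc_and_get(), each adding 4.
Step 3: Last value = 5 + 4 * 3 = 17

The answer is 17.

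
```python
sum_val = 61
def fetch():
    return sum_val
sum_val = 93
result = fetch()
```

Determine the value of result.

Step 1: sum_val is first set to 61, then reassigned to 93.
Step 2: fetch() is called after the reassignment, so it looks up the current global sum_val = 93.
Step 3: result = 93

The answer is 93.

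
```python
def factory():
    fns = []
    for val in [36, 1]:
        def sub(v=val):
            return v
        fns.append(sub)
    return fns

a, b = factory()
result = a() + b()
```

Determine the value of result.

Step 1: Default argument v=val captures val at each iteration.
Step 2: a() returns 36 (captured at first iteration), b() returns 1 (captured at second).
Step 3: result = 36 + 1 = 37

The answer is 37.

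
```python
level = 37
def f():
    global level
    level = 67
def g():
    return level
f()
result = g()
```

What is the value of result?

Step 1: level = 37.
Step 2: f() sets global level = 67.
Step 3: g() reads global level = 67. result = 67

The answer is 67.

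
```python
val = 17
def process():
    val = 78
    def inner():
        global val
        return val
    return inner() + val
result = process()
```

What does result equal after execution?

Step 1: Global val = 17. process() shadows with local val = 78.
Step 2: inner() uses global keyword, so inner() returns global val = 17.
Step 3: process() returns 17 + 78 = 95

The answer is 95.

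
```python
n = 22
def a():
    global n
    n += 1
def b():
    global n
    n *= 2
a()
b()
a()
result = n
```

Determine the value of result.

Step 1: n = 22.
Step 2: a(): n = 22 + 1 = 23.
Step 3: b(): n = 23 * 2 = 46.
Step 4: a(): n = 46 + 1 = 47

The answer is 47.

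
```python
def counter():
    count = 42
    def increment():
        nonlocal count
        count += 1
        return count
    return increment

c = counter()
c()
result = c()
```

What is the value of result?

Step 1: counter() creates closure with count = 42.
Step 2: Each c() call increments count via nonlocal. After 2 calls: 42 + 2 = 44.
Step 3: result = 44

The answer is 44.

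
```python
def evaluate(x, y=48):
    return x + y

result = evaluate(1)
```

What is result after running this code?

Step 1: evaluate(1) uses default y = 48.
Step 2: Returns 1 + 48 = 49.
Step 3: result = 49

The answer is 49.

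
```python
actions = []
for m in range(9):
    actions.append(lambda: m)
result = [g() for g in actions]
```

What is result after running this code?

Step 1: All 9 lambdas share the same variable m.
Step 2: After the loop, m = 8.
Step 3: Each call returns 8. result = [8, 8, 8, 8, 8, 8, 8, 8, 8]

The answer is [8, 8, 8, 8, 8, 8, 8, 8, 8].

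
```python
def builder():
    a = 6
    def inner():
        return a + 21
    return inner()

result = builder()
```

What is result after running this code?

Step 1: builder() defines a = 6.
Step 2: inner() reads a = 6 from enclosing scope, returns 6 + 21 = 27.
Step 3: result = 27

The answer is 27.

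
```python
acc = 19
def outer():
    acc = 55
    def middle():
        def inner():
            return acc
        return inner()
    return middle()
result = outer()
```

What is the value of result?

Step 1: outer() defines acc = 55. middle() and inner() have no local acc.
Step 2: inner() checks local (none), enclosing middle() (none), enclosing outer() and finds acc = 55.
Step 3: result = 55

The answer is 55.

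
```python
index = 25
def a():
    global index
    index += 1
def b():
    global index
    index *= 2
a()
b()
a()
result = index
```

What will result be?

Step 1: index = 25.
Step 2: a(): index = 25 + 1 = 26.
Step 3: b(): index = 26 * 2 = 52.
Step 4: a(): index = 52 + 1 = 53

The answer is 53.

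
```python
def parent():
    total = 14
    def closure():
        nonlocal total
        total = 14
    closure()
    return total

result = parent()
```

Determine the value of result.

Step 1: parent() sets total = 14.
Step 2: closure() uses nonlocal to reassign total = 14.
Step 3: result = 14

The answer is 14.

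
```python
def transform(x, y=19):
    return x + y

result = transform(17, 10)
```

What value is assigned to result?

Step 1: transform(17, 10) overrides default y with 10.
Step 2: Returns 17 + 10 = 27.
Step 3: result = 27

The answer is 27.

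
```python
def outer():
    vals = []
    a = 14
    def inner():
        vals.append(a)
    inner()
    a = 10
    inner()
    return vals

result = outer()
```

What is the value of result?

Step 1: a = 14. inner() appends current a to vals.
Step 2: First inner(): appends 14. Then a = 10.
Step 3: Second inner(): appends 10 (closure sees updated a). result = [14, 10]

The answer is [14, 10].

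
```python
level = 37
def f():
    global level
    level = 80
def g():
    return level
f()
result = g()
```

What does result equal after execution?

Step 1: level = 37.
Step 2: f() sets global level = 80.
Step 3: g() reads global level = 80. result = 80

The answer is 80.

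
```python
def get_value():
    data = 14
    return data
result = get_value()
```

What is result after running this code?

Step 1: get_value() defines data = 14 in its local scope.
Step 2: return data finds the local variable data = 14.
Step 3: result = 14

The answer is 14.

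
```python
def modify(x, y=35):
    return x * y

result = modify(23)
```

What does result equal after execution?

Step 1: modify(23) uses default y = 35.
Step 2: Returns 23 * 35 = 805.
Step 3: result = 805

The answer is 805.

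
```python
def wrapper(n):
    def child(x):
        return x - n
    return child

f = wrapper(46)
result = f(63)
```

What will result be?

Step 1: wrapper(46) creates a closure capturing n = 46.
Step 2: f(63) computes 63 - 46 = 17.
Step 3: result = 17

The answer is 17.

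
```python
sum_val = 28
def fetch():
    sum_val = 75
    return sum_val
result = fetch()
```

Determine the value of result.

Step 1: Global sum_val = 28.
Step 2: fetch() creates local sum_val = 75, shadowing the global.
Step 3: Returns local sum_val = 75. result = 75

The answer is 75.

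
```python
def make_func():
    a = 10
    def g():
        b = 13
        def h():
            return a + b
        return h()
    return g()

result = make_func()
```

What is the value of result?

Step 1: make_func() defines a = 10. g() defines b = 13.
Step 2: h() accesses both from enclosing scopes: a = 10, b = 13.
Step 3: result = 10 + 13 = 23

The answer is 23.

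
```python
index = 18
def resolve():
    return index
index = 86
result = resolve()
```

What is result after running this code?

Step 1: index is first set to 18, then reassigned to 86.
Step 2: resolve() is called after the reassignment, so it looks up the current global index = 86.
Step 3: result = 86

The answer is 86.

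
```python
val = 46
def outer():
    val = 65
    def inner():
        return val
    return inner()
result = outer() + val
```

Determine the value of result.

Step 1: Global val = 46. outer() shadows with val = 65.
Step 2: inner() returns enclosing val = 65. outer() = 65.
Step 3: result = 65 + global val (46) = 111

The answer is 111.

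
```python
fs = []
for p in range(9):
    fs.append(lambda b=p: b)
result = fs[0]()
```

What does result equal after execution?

Step 1: Default argument b=p captures p's value at each iteration.
Step 2: fs[0] captured b = 0 when p was 0.
Step 3: result = 0

The answer is 0.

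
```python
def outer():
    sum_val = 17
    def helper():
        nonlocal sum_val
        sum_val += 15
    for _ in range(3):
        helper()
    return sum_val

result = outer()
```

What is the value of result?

Step 1: sum_val = 17.
Step 2: helper() is called 3 times in a loop, each adding 15 via nonlocal.
Step 3: sum_val = 17 + 15 * 3 = 62

The answer is 62.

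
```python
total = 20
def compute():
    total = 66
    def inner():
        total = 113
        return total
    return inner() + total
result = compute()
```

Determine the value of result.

Step 1: compute() has local total = 66. inner() has local total = 113.
Step 2: inner() returns its local total = 113.
Step 3: compute() returns 113 + its own total (66) = 179

The answer is 179.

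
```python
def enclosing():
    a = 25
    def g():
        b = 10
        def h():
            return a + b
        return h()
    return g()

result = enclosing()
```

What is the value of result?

Step 1: enclosing() defines a = 25. g() defines b = 10.
Step 2: h() accesses both from enclosing scopes: a = 25, b = 10.
Step 3: result = 25 + 10 = 35

The answer is 35.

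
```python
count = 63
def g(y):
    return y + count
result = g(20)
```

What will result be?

Step 1: count = 63 is defined globally.
Step 2: g(20) uses parameter y = 20 and looks up count from global scope = 63.
Step 3: result = 20 + 63 = 83

The answer is 83.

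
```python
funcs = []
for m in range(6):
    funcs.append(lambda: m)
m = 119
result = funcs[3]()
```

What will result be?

Step 1: Lambdas capture the variable m by reference, not by value.
Step 2: After the loop, m is reassigned to 119.
Step 3: funcs[3]() looks up the current m = 119. result = 119

The answer is 119.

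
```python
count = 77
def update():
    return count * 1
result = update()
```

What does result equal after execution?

Step 1: count = 77 is defined globally.
Step 2: update() looks up count from global scope = 77, then computes 77 * 1 = 77.
Step 3: result = 77

The answer is 77.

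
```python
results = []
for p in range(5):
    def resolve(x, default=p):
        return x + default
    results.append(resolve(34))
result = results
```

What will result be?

Step 1: Default argument default=p is evaluated at function definition time.
Step 2: Each iteration creates resolve with default = current p value.
Step 3: resolve(34) returns 34 + default. results = [34, 35, 36, 37, 38]

The answer is [34, 35, 36, 37, 38].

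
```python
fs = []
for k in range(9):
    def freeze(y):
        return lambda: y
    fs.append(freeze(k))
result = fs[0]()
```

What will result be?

Step 1: freeze(k) creates a new scope capturing y = k at call time.
Step 2: fs[0] = freeze(0), so its lambda captures y = 0.
Step 3: result = 0 (closure factory fixes late binding)

The answer is 0.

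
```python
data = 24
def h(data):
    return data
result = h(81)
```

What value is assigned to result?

Step 1: Global data = 24.
Step 2: h(81) takes parameter data = 81, which shadows the global.
Step 3: result = 81

The answer is 81.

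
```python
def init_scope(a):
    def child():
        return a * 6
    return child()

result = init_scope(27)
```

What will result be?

Step 1: init_scope(27) binds parameter a = 27.
Step 2: child() accesses a = 27 from enclosing scope.
Step 3: result = 27 * 6 = 162

The answer is 162.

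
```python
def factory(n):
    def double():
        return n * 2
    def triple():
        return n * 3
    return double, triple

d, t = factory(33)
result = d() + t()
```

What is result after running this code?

Step 1: Both closures capture the same n = 33.
Step 2: d() = 33 * 2 = 66, t() = 33 * 3 = 99.
Step 3: result = 66 + 99 = 165

The answer is 165.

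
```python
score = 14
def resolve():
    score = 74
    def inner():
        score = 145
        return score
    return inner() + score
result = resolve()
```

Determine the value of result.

Step 1: resolve() has local score = 74. inner() has local score = 145.
Step 2: inner() returns its local score = 145.
Step 3: resolve() returns 145 + its own score (74) = 219

The answer is 219.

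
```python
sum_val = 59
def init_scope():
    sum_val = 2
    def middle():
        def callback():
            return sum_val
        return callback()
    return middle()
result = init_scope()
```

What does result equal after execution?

Step 1: init_scope() defines sum_val = 2. middle() and callback() have no local sum_val.
Step 2: callback() checks local (none), enclosing middle() (none), enclosing init_scope() and finds sum_val = 2.
Step 3: result = 2

The answer is 2.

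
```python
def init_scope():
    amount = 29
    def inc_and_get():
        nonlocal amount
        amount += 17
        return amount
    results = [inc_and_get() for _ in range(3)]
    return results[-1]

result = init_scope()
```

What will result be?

Step 1: amount = 29.
Step 2: Three calls to inc_and_get(), each adding 17.
Step 3: Last value = 29 + 17 * 3 = 80

The answer is 80.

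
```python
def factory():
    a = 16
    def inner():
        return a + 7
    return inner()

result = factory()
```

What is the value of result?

Step 1: factory() defines a = 16.
Step 2: inner() reads a = 16 from enclosing scope, returns 16 + 7 = 23.
Step 3: result = 23

The answer is 23.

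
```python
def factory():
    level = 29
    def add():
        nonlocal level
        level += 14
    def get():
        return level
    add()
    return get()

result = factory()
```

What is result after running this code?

Step 1: level = 29. add() modifies it via nonlocal, get() reads it.
Step 2: add() makes level = 29 + 14 = 43.
Step 3: get() returns 43. result = 43

The answer is 43.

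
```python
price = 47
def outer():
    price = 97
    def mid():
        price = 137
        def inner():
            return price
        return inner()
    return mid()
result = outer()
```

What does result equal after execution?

Step 1: Three levels of shadowing: global 47, outer 97, mid 137.
Step 2: inner() finds price = 137 in enclosing mid() scope.
Step 3: result = 137

The answer is 137.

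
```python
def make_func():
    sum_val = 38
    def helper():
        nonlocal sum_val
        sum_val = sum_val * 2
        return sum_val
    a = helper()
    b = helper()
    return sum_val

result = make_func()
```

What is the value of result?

Step 1: sum_val starts at 38.
Step 2: First helper(): sum_val = 38 * 2 = 76.
Step 3: Second helper(): sum_val = 76 * 2 = 152.
Step 4: result = 152

The answer is 152.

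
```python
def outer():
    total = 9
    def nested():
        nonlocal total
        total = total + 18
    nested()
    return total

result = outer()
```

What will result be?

Step 1: outer() sets total = 9.
Step 2: nested() uses nonlocal to modify total in outer's scope: total = 9 + 18 = 27.
Step 3: outer() returns the modified total = 27

The answer is 27.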